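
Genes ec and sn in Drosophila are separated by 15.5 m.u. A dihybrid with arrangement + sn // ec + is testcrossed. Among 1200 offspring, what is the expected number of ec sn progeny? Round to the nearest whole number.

93

A map distance of 15.5 m.u. corresponds to a recombination frequency of 0.155.
The F1 is + sn / ec +, so ec sn is a recombinant gamete class with expected frequency r/2 = 0.155/2 = 0.0775.
Expected number = 0.0775 × 1200 = 93.00 ≈ 93.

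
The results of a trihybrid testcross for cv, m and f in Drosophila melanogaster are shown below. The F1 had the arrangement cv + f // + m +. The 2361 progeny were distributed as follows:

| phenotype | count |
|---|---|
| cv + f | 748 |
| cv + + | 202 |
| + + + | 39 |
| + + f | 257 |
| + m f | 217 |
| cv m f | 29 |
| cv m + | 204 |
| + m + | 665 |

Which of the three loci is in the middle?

m

The two rarest classes, cv m f and + + +, are the double crossovers. Comparing them with the parentals, only the m allele has switched, so m is the middle locus and the order is cv – m – f.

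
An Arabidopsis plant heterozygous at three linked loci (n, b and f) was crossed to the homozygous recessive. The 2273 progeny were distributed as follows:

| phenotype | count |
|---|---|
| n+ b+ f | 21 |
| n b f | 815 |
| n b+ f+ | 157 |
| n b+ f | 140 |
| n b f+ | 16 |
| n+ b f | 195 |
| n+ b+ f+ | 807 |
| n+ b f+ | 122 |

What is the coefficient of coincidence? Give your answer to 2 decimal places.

0.72

The two most frequent reciprocal classes, n b f and n+ b+ f+, are the parental types, so the F1 was n b f / n+ b+ f+.
The two rarest classes, n b f+ and n+ b+ f, are the double crossovers. Comparing them with the parentals, only the f allele has switched, so f is the middle locus and the order is b – f – n.
b–f: (262 + 37)/2273 = 0.1315; f–n: (352 + 37)/2273 = 0.1711.
Expected DCO frequency = 0.1315 × 0.1711 ≈ 0.02250; observed = 37/2273 ≈ 0.01628.
Coefficient of coincidence = 0.01628/0.02250 ≈ 0.72.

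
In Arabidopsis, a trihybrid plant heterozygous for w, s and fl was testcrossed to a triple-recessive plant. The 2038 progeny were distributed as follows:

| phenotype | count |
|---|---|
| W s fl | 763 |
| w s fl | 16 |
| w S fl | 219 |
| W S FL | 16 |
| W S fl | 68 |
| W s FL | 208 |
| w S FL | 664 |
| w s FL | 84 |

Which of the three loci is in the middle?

w

The two most frequent reciprocal classes, W s fl and w S FL, are the parental types, so the F1 was W s fl / w S FL.
The two rarest classes, w s fl and W S FL, are the double crossovers. Comparing them with the parentals, only the w allele has switched, so w is the middle locus and the order is fl – w – s.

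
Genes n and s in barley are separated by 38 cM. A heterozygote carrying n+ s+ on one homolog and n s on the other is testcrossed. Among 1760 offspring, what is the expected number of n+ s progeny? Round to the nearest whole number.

A map distance of 38 cM corresponds to a recombination frequency of 0.380.
The F1 is n+ s+ / n s, so n+ s is a recombinant gamete class with expected frequency r/2 = 0.380/2 = 0.1900.
Expected number = 0.1900 × 1760 = 334.40 ≈ 334.

334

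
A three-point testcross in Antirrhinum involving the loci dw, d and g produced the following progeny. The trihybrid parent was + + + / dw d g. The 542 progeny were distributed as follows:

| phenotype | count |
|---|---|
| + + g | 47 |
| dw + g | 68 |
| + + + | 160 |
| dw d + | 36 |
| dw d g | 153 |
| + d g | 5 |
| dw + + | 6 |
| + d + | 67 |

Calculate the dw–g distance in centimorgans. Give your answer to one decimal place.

The two rarest classes, dw + + and + d g, are the double crossovers. Comparing them with the parentals, only the dw allele has switched, so dw is the middle locus and the order is g – dw – d.
Crossovers in the g–dw interval produce the single-crossover classes + + g and dw d + (47 + 36 = 83) plus the double crossovers (11).
RF(g–dw) = (83 + 11) / 542 = 94/542 = 0.1734 → 17.3 centimorgans.

17.3 centimorgans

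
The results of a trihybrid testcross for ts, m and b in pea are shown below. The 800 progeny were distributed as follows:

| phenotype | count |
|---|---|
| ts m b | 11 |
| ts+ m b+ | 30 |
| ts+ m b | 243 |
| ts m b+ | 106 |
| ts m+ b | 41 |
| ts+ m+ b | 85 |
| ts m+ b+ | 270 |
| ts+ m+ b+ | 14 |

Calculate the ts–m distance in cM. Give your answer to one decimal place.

The two most frequent reciprocal classes, ts+ m b and ts m+ b+, are the parental types, so the F1 was ts+ m b / ts m+ b+.
The two rarest classes, ts m b and ts+ m+ b+, are the double crossovers. Comparing them with the parentals, only the ts allele has switched, so ts is the middle locus and the order is m – ts – b.
Crossovers in the m–ts interval produce the single-crossover classes ts+ m+ b and ts m b+ (85 + 106 = 191) plus the double crossovers (25).
RF(m–ts) = (191 + 25) / 800 = 216/800 = 0.2700 → 27.0 cM.

27.0 cM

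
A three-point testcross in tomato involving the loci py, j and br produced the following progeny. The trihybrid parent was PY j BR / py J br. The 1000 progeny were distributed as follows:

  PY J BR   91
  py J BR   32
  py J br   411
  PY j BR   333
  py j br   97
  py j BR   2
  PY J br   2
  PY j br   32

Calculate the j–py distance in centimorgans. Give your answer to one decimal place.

19.2 centimorgans

The two rarest classes, py j BR and PY J br, are the double crossovers. Comparing them with the parentals, only the py allele has switched, so py is the middle locus and the order is j – py – br.
Crossovers in the j–py interval produce the single-crossover classes PY J BR and py j br (91 + 97 = 188) plus the double crossovers (4).
RF(j–py) = (188 + 4) / 1000 = 192/1000 = 0.1920 → 19.2 centimorgans.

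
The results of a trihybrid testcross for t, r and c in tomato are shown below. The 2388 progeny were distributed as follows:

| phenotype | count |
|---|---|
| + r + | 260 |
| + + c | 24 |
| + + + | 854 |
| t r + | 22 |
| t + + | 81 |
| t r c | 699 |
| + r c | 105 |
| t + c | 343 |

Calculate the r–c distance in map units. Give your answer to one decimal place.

27.2 map units

The two most frequent reciprocal classes, t r c and + + +, are the parental types, so the F1 was t r c / + + +.
The two rarest classes, t r + and + + c, are the double crossovers. Comparing them with the parentals, only the c allele has switched, so c is the middle locus and the order is t – c – r.
Crossovers in the c–r interval produce the single-crossover classes t + c and + r + (343 + 260 = 603) plus the double crossovers (46).
RF(c–r) = (603 + 46) / 2388 = 649/2388 = 0.2718 → 27.2 map units.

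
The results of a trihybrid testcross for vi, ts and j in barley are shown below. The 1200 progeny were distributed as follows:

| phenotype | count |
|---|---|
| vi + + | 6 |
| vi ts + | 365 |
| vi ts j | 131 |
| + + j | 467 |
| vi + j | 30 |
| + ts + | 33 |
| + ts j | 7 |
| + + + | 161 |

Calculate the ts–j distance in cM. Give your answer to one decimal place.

25.4 cM

The two most frequent reciprocal classes, + + j and vi ts +, are the parental types, so the F1 was + + j / vi ts +.
The two rarest classes, + ts j and vi + +, are the double crossovers. Comparing them with the parentals, only the ts allele has switched, so ts is the middle locus and the order is vi – ts – j.
Crossovers in the ts–j interval produce the single-crossover classes + + + and vi ts j (161 + 131 = 292) plus the double crossovers (13).
RF(ts–j) = (292 + 13) / 1200 = 305/1200 = 0.2542 → 25.4 cM.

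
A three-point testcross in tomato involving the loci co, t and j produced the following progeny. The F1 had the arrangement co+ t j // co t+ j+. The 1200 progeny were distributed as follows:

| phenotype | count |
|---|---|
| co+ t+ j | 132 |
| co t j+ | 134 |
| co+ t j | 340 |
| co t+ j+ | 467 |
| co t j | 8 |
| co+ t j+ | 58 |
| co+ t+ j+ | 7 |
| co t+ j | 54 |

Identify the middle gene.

The two rarest classes, co t j and co+ t+ j+, are the double crossovers. Comparing them with the parentals, only the co allele has switched, so co is the middle locus and the order is j – co – t.

co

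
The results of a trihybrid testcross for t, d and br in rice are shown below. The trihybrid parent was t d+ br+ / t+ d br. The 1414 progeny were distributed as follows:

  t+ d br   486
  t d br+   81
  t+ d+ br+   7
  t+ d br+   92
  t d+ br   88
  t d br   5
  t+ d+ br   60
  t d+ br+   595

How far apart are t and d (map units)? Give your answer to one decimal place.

The two rarest classes, t+ d+ br+ and t d br, are the double crossovers. Comparing them with the parentals, only the t allele has switched, so t is the middle locus and the order is br – t – d.
Crossovers in the t–d interval produce the single-crossover classes t d br+ and t+ d+ br (81 + 60 = 141) plus the double crossovers (12).
RF(t–d) = (141 + 12) / 1414 = 153/1414 = 0.1082 → 10.8 map units.

10.8 map units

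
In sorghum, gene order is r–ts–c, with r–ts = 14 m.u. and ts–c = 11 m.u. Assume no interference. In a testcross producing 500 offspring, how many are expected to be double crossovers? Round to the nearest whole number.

Map distances give recombination frequencies of 0.140 and 0.110 for the two intervals.
With no interference, expected double-crossover frequency = 0.140 × 0.110 = 0.01540.
Expected number = 0.01540 × 500 = 7.70 ≈ 8.

8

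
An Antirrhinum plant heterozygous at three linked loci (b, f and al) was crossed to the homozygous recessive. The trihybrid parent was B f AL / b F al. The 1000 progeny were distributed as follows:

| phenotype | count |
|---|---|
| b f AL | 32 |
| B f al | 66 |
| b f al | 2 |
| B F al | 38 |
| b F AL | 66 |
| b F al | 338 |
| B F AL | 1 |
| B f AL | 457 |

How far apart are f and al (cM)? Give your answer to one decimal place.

13.5 cM

The two rarest classes, B F AL and b f al, are the double crossovers. Comparing them with the parentals, only the f allele has switched, so f is the middle locus and the order is al – f – b.
Crossovers in the al–f interval produce the single-crossover classes B f al and b F AL (66 + 66 = 132) plus the double crossovers (3).
RF(al–f) = (132 + 3) / 1000 = 135/1000 = 0.1350 → 13.5 cM.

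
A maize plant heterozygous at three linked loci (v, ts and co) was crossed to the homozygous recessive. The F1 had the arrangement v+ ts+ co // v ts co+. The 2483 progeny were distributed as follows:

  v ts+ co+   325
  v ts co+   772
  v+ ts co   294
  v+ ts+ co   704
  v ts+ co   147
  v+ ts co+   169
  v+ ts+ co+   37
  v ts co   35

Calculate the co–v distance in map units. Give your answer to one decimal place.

15.6 map units

The two rarest classes, v+ ts+ co+ and v ts co, are the double crossovers. Comparing them with the parentals, only the co allele has switched, so co is the middle locus and the order is v – co – ts.
Crossovers in the v–co interval produce the single-crossover classes v ts+ co and v+ ts co+ (147 + 169 = 316) plus the double crossovers (72).
RF(v–co) = (316 + 72) / 2483 = 388/2483 = 0.1563 → 15.6 map units.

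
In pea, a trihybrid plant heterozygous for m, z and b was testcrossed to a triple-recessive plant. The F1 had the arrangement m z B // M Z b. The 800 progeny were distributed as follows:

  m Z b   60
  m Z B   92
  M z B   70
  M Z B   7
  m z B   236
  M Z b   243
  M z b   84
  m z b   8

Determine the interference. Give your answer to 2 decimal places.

0.57

The two rarest classes, m z b and M Z B, are the double crossovers. Comparing them with the parentals, only the b allele has switched, so b is the middle locus and the order is z – b – m.
z–b: (176 + 15)/800 = 0.2387; b–m: (130 + 15)/800 = 0.1812.
Expected DCO frequency = 0.2387 × 0.1812 ≈ 0.04325; observed = 15/800 ≈ 0.01875.
Coefficient of coincidence = 0.01875/0.04325 ≈ 0.43; interference = 1 − 0.43 = 0.57.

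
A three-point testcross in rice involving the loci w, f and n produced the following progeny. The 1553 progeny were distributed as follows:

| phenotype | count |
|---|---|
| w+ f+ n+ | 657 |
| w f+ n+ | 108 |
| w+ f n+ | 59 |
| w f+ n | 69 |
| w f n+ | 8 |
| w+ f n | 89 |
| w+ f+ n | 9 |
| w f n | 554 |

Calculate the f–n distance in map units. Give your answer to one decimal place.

The two most frequent reciprocal classes, w f n and w+ f+ n+, are the parental types, so the F1 was w f n / w+ f+ n+.
The two rarest classes, w f n+ and w+ f+ n, are the double crossovers. Comparing them with the parentals, only the n allele has switched, so n is the middle locus and the order is f – n – w.
Crossovers in the f–n interval produce the single-crossover classes w f+ n and w+ f n+ (69 + 59 = 128) plus the double crossovers (17).
RF(f–n) = (128 + 17) / 1553 = 145/1553 = 0.0934 → 9.3 map units.

9.3 map units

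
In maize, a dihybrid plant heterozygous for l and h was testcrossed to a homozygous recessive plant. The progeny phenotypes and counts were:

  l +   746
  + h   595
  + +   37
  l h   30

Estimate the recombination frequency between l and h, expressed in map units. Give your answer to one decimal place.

The two most frequent classes, + h (595) and l + (746), are the parental types, so the F1 was + h / l +.
The recombinant classes are + + and l h: 37 + 30 = 67.
Recombination frequency = 67/1408 = 0.0476 ≈ 4.8%, i.e. 4.8 map units.

4.8 map units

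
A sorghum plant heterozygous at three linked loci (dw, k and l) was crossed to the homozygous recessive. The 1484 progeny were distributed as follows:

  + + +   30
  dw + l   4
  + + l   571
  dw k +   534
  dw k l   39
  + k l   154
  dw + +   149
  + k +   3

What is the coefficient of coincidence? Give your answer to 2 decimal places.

The two most frequent reciprocal classes, dw k + and + + l, are the parental types, so the F1 was dw k + / + + l.
The two rarest classes, + k + and dw + l, are the double crossovers. Comparing them with the parentals, only the dw allele has switched, so dw is the middle locus and the order is k – dw – l.
k–dw: (303 + 7)/1484 = 0.2089; dw–l: (69 + 7)/1484 = 0.0512.
Expected DCO frequency = 0.2089 × 0.0512 ≈ 0.01070; observed = 7/1484 ≈ 0.00472.
Coefficient of coincidence = 0.00472/0.01070 ≈ 0.44.

0.44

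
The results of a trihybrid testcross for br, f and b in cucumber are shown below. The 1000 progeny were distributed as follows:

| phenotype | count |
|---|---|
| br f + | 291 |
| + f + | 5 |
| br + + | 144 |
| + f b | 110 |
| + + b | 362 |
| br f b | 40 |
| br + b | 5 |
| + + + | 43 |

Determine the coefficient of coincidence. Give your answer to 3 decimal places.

0.407

The two most frequent reciprocal classes, br f + and + + b, are the parental types, so the F1 was br f + / + + b.
The two rarest classes, + f + and br + b, are the double crossovers. Comparing them with the parentals, only the br allele has switched, so br is the middle locus and the order is b – br – f.
b–br: (83 + 10)/1000 = 0.0930; br–f: (254 + 10)/1000 = 0.2640.
Expected DCO frequency = 0.0930 × 0.2640 ≈ 0.02455; observed = 10/1000 ≈ 0.01000.
Coefficient of coincidence = 0.01000/0.02455 ≈ 0.407.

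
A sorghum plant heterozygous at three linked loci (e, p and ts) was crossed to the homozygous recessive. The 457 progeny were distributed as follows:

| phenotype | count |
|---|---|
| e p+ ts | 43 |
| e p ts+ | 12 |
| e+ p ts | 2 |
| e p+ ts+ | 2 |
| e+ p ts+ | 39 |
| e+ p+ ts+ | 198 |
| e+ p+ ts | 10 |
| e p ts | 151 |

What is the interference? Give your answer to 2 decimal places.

0.18

The two most frequent reciprocal classes, e p ts and e+ p+ ts+, are the parental types, so the F1 was e p ts / e+ p+ ts+.
The two rarest classes, e+ p ts and e p+ ts+, are the double crossovers. Comparing them with the parentals, only the e allele has switched, so e is the middle locus and the order is p – e – ts.
p–e: (82 + 4)/457 = 0.1882; e–ts: (22 + 4)/457 = 0.0569.
Expected DCO frequency = 0.1882 × 0.0569 ≈ 0.01071; observed = 4/457 ≈ 0.00875.
Coefficient of coincidence = 0.00875/0.01071 ≈ 0.82; interference = 1 − 0.82 = 0.18.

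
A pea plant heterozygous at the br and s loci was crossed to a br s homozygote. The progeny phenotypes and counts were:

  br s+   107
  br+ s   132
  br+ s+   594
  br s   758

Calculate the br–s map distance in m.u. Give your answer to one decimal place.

The two most frequent classes, br+ s+ (594) and br s (758), are the parental types, so the F1 was br+ s+ / br s.
The recombinant classes are br+ s and br s+: 132 + 107 = 239.
Recombination frequency = 239/1591 = 0.1502 ≈ 15.0%, i.e. 15.0 m.u.

15.0 m.u.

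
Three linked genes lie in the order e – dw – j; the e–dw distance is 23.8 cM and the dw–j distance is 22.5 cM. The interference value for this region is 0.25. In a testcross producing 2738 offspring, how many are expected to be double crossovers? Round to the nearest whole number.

Map distances give recombination frequencies of 0.238 and 0.225 for the two intervals.
With interference 0.25 (so coincidence = 0.75), expected double-crossover frequency = 0.238 × 0.225 × 0.75 = 0.04016.
Expected number = 0.04016 × 2738 = 109.96 ≈ 110.

110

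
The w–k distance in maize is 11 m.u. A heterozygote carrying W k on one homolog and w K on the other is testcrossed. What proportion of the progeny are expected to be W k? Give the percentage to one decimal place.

A map distance of 11 m.u. corresponds to a recombination frequency of 0.110.
The F1 is W k / w K, so W k is a parental gamete class with expected frequency (1 − r)/2 = 0.890/2 = 0.4450.
That is 0.4450 = 44.5% of the progeny.

44.5%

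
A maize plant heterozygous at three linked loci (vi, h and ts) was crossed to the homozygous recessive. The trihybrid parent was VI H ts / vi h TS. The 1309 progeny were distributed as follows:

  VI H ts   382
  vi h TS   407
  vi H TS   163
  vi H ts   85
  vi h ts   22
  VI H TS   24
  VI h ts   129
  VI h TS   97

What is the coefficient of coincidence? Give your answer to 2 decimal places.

0.78

The two rarest classes, VI H TS and vi h ts, are the double crossovers. Comparing them with the parentals, only the ts allele has switched, so ts is the middle locus and the order is vi – ts – h.
vi–ts: (182 + 46)/1309 = 0.1742; ts–h: (292 + 46)/1309 = 0.2582.
Expected DCO frequency = 0.1742 × 0.2582 ≈ 0.04498; observed = 46/1309 ≈ 0.03514.
Coefficient of coincidence = 0.03514/0.04498 ≈ 0.78.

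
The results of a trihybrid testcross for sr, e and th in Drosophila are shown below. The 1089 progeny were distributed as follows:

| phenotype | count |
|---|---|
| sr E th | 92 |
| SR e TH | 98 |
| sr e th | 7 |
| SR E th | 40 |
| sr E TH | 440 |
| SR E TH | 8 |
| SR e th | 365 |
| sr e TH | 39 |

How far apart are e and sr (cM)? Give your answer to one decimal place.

8.6 cM

The two most frequent reciprocal classes, sr E TH and SR e th, are the parental types, so the F1 was sr E TH / SR e th.
The two rarest classes, SR E TH and sr e th, are the double crossovers. Comparing them with the parentals, only the sr allele has switched, so sr is the middle locus and the order is th – sr – e.
Crossovers in the sr–e interval produce the single-crossover classes sr e TH and SR E th (39 + 40 = 79) plus the double crossovers (15).
RF(sr–e) = (79 + 15) / 1089 = 94/1089 = 0.0863 → 8.6 cM.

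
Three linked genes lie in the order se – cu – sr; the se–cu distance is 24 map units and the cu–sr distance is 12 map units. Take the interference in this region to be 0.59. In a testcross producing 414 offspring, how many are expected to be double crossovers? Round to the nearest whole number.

Map distances give recombination frequencies of 0.240 and 0.120 for the two intervals.
With interference 0.59 (so coincidence = 0.41), expected double-crossover frequency = 0.240 × 0.120 × 0.41 = 0.01181.
Expected number = 0.01181 × 414 = 4.89 ≈ 5.

5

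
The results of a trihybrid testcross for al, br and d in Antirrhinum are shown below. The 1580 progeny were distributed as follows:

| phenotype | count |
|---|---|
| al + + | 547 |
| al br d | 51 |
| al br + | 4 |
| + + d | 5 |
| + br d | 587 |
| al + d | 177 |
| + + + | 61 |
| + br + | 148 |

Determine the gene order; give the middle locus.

br

The two most frequent reciprocal classes, al + + and + br d, are the parental types, so the F1 was al + + / + br d.
The two rarest classes, al br + and + + d, are the double crossovers. Comparing them with the parentals, only the br allele has switched, so br is the middle locus and the order is d – br – al.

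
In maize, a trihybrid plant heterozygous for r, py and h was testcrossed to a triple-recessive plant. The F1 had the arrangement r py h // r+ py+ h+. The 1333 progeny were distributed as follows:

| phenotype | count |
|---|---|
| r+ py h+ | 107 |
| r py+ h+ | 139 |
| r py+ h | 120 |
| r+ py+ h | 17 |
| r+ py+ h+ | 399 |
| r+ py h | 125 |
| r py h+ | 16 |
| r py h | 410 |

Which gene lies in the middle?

The two rarest classes, r py h+ and r+ py+ h, are the double crossovers. Comparing them with the parentals, only the h allele has switched, so h is the middle locus and the order is r – h – py.

h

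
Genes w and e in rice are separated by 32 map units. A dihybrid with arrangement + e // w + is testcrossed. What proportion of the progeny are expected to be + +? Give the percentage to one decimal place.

A map distance of 32 map units corresponds to a recombination frequency of 0.320.
The F1 is + e / w +, so + + is a recombinant gamete class with expected frequency r/2 = 0.320/2 = 0.1600.
That is 0.1600 = 16.0% of the progeny.

16.0%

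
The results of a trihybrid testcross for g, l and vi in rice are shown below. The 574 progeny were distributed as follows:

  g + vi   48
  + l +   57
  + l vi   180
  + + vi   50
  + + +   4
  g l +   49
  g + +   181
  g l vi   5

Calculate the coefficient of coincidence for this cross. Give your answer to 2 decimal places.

The two most frequent reciprocal classes, g + + and + l vi, are the parental types, so the F1 was g + + / + l vi.
The two rarest classes, + + + and g l vi, are the double crossovers. Comparing them with the parentals, only the g allele has switched, so g is the middle locus and the order is l – g – vi.
l–g: (99 + 9)/574 = 0.1882; g–vi: (105 + 9)/574 = 0.1986.
Expected DCO frequency = 0.1882 × 0.1986 ≈ 0.03738; observed = 9/574 ≈ 0.01568.
Coefficient of coincidence = 0.01568/0.03738 ≈ 0.42.

0.42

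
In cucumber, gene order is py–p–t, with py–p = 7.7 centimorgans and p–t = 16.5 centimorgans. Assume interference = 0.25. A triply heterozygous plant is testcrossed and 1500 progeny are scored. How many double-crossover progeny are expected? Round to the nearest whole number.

Map distances give recombination frequencies of 0.077 and 0.165 for the two intervals.
With interference 0.25 (so coincidence = 0.75), expected double-crossover frequency = 0.077 × 0.165 × 0.75 = 0.00953.
Expected number = 0.00953 × 1500 = 14.29 ≈ 14.

14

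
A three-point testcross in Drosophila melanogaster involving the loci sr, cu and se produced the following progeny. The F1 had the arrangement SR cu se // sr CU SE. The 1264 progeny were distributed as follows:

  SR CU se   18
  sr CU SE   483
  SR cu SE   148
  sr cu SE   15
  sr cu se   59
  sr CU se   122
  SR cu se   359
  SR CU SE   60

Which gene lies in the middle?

cu

The two rarest classes, SR CU se and sr cu SE, are the double crossovers. Comparing them with the parentals, only the cu allele has switched, so cu is the middle locus and the order is sr – cu – se.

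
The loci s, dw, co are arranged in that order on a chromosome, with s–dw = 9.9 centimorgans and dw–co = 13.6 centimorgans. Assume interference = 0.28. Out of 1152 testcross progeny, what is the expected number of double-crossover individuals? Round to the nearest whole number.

Map distances give recombination frequencies of 0.099 and 0.136 for the two intervals.
With interference 0.28 (so coincidence = 0.72), expected double-crossover frequency = 0.099 × 0.136 × 0.72 = 0.00969.
Expected number = 0.00969 × 1152 = 11.17 ≈ 11.

11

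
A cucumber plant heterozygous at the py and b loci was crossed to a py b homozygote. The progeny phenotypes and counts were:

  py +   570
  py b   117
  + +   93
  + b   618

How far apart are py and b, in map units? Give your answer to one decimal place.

The two most frequent classes, + b (618) and py + (570), are the parental types, so the F1 was + b / py +.
The recombinant classes are + + and py b: 93 + 117 = 210.
Recombination frequency = 210/1398 = 0.1502 ≈ 15.0%, i.e. 15.0 map units.

15.0 map units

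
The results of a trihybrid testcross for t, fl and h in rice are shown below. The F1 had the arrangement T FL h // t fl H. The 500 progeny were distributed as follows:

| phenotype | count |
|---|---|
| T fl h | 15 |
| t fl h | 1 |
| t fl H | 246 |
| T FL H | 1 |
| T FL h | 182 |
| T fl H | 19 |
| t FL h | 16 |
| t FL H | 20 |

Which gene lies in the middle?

h

The two rarest classes, T FL H and t fl h, are the double crossovers. Comparing them with the parentals, only the h allele has switched, so h is the middle locus and the order is t – h – fl.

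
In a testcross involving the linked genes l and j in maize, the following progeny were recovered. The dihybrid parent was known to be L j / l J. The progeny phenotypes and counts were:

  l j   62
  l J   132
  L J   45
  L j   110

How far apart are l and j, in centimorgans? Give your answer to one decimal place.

30.7 centimorgans

The recombinant classes are L J and l j: 45 + 62 = 107.
Recombination frequency = 107/349 = 0.3066 ≈ 30.7%, i.e. 30.7 centimorgans.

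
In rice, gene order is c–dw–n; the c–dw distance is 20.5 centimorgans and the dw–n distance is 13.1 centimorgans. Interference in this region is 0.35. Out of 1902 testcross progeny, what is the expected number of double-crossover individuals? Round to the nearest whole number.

33

Map distances give recombination frequencies of 0.205 and 0.131 for the two intervals.
With interference 0.35 (so coincidence = 0.65), expected double-crossover frequency = 0.205 × 0.131 × 0.65 = 0.01746.
Expected number = 0.01746 × 1902 = 33.20 ≈ 33.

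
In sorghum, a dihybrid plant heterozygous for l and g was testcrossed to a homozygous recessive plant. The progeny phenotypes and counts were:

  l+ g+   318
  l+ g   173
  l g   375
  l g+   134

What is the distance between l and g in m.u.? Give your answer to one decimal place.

30.7 m.u.

The two most frequent classes, l+ g+ (318) and l g (375), are the parental types, so the F1 was l+ g+ / l g.
The recombinant classes are l+ g and l g+: 173 + 134 = 307.
Recombination frequency = 307/1000 = 0.3070 ≈ 30.7%, i.e. 30.7 m.u.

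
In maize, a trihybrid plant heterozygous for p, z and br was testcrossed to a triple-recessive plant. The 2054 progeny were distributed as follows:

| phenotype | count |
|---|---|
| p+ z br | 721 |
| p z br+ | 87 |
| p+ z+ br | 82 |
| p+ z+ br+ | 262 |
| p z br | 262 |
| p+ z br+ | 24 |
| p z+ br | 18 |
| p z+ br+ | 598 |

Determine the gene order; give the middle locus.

br

The two most frequent reciprocal classes, p+ z br and p z+ br+, are the parental types, so the F1 was p+ z br / p z+ br+.
The two rarest classes, p+ z br+ and p z+ br, are the double crossovers. Comparing them with the parentals, only the br allele has switched, so br is the middle locus and the order is p – br – z.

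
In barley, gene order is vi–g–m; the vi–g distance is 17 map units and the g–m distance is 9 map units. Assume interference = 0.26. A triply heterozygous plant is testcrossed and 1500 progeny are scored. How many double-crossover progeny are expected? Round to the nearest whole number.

Map distances give recombination frequencies of 0.170 and 0.090 for the two intervals.
With interference 0.26 (so coincidence = 0.74), expected double-crossover frequency = 0.170 × 0.090 × 0.74 = 0.01132.
Expected number = 0.01132 × 1500 = 16.98 ≈ 17.

17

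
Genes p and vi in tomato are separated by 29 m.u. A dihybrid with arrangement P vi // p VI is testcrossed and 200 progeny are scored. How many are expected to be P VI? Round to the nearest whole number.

29

A map distance of 29 m.u. corresponds to a recombination frequency of 0.290.
The F1 is P vi / p VI, so P VI is a recombinant gamete class with expected frequency r/2 = 0.290/2 = 0.1450.
Expected number = 0.1450 × 200 = 29.00 ≈ 29.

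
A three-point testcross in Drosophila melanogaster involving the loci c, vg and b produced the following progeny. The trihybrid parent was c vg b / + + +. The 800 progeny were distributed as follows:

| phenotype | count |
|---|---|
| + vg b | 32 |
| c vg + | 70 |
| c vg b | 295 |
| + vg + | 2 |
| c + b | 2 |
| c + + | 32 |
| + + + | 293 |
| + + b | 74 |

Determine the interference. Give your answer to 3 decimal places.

The two rarest classes, c + b and + vg +, are the double crossovers. Comparing them with the parentals, only the vg allele has switched, so vg is the middle locus and the order is c – vg – b.
c–vg: (64 + 4)/800 = 0.0850; vg–b: (144 + 4)/800 = 0.1850.
Expected DCO frequency = 0.0850 × 0.1850 ≈ 0.01572; observed = 4/800 ≈ 0.00500.
Coefficient of coincidence = 0.00500/0.01572 ≈ 0.318; interference = 1 − 0.318 = 0.682.

0.682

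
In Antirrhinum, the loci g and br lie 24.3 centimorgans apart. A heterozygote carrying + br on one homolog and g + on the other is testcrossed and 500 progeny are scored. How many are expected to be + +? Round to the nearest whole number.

61

A map distance of 24.3 centimorgans corresponds to a recombination frequency of 0.243.
The F1 is + br / g +, so + + is a recombinant gamete class with expected frequency r/2 = 0.243/2 = 0.1215.
Expected number = 0.1215 × 500 = 60.75 ≈ 61.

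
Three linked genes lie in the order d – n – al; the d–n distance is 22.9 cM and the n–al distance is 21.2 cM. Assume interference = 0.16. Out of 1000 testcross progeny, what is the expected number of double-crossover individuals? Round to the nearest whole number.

Map distances give recombination frequencies of 0.229 and 0.212 for the two intervals.
With interference 0.16 (so coincidence = 0.84), expected double-crossover frequency = 0.229 × 0.212 × 0.84 = 0.04078.
Expected number = 0.04078 × 1000 = 40.78 ≈ 41.

41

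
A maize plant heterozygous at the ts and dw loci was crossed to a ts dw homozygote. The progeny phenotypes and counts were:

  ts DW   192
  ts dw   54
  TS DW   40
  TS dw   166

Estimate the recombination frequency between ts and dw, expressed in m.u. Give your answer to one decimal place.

20.8 m.u.

The two most frequent classes, TS dw (166) and ts DW (192), are the parental types, so the F1 was TS dw / ts DW.
The recombinant classes are TS DW and ts dw: 40 + 54 = 94.
Recombination frequency = 94/452 = 0.2080 ≈ 20.8%, i.e. 20.8 m.u.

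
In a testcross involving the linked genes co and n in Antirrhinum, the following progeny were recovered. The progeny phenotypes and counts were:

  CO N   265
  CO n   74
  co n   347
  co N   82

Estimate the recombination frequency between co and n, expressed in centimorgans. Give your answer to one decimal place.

20.3 centimorgans

The two most frequent classes, CO N (265) and co n (347), are the parental types, so the F1 was CO N / co n.
The recombinant classes are CO n and co N: 74 + 82 = 156.
Recombination frequency = 156/768 = 0.2031 ≈ 20.3%, i.e. 20.3 centimorgans.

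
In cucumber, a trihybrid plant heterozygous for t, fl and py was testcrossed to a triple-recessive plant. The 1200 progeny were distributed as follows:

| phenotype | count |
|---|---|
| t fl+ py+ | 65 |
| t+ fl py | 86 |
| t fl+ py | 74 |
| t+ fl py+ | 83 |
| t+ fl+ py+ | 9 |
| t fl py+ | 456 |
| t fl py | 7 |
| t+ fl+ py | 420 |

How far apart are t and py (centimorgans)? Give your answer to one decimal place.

The two most frequent reciprocal classes, t+ fl+ py and t fl py+, are the parental types, so the F1 was t+ fl+ py / t fl py+.
The two rarest classes, t+ fl+ py+ and t fl py, are the double crossovers. Comparing them with the parentals, only the py allele has switched, so py is the middle locus and the order is t – py – fl.
Crossovers in the t–py interval produce the single-crossover classes t fl+ py and t+ fl py+ (74 + 83 = 157) plus the double crossovers (16).
RF(t–py) = (157 + 16) / 1200 = 173/1200 = 0.1442 → 14.4 centimorgans.

14.4 centimorgans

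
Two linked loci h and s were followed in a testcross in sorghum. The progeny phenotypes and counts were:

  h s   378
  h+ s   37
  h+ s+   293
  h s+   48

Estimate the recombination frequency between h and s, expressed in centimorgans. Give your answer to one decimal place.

The two most frequent classes, h+ s+ (293) and h s (378), are the parental types, so the F1 was h+ s+ / h s.
The recombinant classes are h+ s and h s+: 37 + 48 = 85.
Recombination frequency = 85/756 = 0.1124 ≈ 11.2%, i.e. 11.2 centimorgans.

11.2 centimorgans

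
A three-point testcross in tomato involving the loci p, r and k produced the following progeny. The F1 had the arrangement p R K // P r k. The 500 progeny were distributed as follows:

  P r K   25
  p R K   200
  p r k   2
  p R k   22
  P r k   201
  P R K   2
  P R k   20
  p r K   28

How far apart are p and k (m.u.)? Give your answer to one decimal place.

The two rarest classes, P R K and p r k, are the double crossovers. Comparing them with the parentals, only the p allele has switched, so p is the middle locus and the order is r – p – k.
Crossovers in the p–k interval produce the single-crossover classes p R k and P r K (22 + 25 = 47) plus the double crossovers (4).
RF(p–k) = (47 + 4) / 500 = 51/500 = 0.1020 → 10.2 m.u.

10.2 m.u.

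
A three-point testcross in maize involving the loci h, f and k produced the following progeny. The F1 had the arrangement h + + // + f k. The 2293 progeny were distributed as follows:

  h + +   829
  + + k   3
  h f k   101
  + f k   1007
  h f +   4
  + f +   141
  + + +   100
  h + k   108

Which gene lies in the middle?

f

The two rarest classes, h f + and + + k, are the double crossovers. Comparing them with the parentals, only the f allele has switched, so f is the middle locus and the order is h – f – k.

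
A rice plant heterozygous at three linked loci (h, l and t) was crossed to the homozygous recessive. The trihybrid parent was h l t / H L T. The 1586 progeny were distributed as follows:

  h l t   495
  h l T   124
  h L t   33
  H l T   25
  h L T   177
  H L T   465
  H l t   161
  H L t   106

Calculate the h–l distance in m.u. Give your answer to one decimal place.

The two rarest classes, h L t and H l T, are the double crossovers. Comparing them with the parentals, only the l allele has switched, so l is the middle locus and the order is t – l – h.
Crossovers in the l–h interval produce the single-crossover classes H l t and h L T (161 + 177 = 338) plus the double crossovers (58).
RF(l–h) = (338 + 58) / 1586 = 396/1586 = 0.2497 → 25.0 m.u.

25.0 m.u.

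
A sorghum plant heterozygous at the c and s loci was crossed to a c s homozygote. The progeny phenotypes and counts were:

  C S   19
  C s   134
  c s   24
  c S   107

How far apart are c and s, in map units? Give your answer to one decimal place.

15.1 map units

The two most frequent classes, C s (134) and c S (107), are the parental types, so the F1 was C s / c S.
The recombinant classes are C S and c s: 19 + 24 = 43.
Recombination frequency = 43/284 = 0.1514 ≈ 15.1%, i.e. 15.1 map units.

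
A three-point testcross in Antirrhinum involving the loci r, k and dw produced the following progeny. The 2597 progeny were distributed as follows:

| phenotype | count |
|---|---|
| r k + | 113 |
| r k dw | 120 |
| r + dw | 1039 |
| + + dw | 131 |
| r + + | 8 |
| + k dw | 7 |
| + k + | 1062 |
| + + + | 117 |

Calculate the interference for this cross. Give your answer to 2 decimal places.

The two most frequent reciprocal classes, r + dw and + k +, are the parental types, so the F1 was r + dw / + k +.
The two rarest classes, r + + and + k dw, are the double crossovers. Comparing them with the parentals, only the dw allele has switched, so dw is the middle locus and the order is k – dw – r.
k–dw: (237 + 15)/2597 = 0.0970; dw–r: (244 + 15)/2597 = 0.0997.
Expected DCO frequency = 0.0970 × 0.0997 ≈ 0.00967; observed = 15/2597 ≈ 0.00578.
Coefficient of coincidence = 0.00578/0.00967 ≈ 0.60; interference = 1 − 0.60 = 0.40.

0.40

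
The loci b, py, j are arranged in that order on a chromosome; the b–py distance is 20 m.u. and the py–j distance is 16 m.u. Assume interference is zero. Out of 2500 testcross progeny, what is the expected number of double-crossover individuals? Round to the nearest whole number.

Map distances give recombination frequencies of 0.200 and 0.160 for the two intervals.
With no interference, expected double-crossover frequency = 0.200 × 0.160 = 0.03200.
Expected number = 0.03200 × 2500 = 80.00 ≈ 80.

80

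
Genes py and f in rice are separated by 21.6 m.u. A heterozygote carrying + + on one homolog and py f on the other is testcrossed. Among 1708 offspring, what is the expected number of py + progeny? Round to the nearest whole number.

A map distance of 21.6 m.u. corresponds to a recombination frequency of 0.216.
The F1 is + + / py f, so py + is a recombinant gamete class with expected frequency r/2 = 0.216/2 = 0.1080.
Expected number = 0.1080 × 1708 = 184.46 ≈ 184.

184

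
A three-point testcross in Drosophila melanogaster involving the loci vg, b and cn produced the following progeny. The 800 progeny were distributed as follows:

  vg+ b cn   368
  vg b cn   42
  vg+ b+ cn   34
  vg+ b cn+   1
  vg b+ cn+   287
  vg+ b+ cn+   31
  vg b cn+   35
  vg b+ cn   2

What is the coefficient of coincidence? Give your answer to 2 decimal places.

0.44

The two most frequent reciprocal classes, vg b+ cn+ and vg+ b cn, are the parental types, so the F1 was vg b+ cn+ / vg+ b cn.
The two rarest classes, vg b+ cn and vg+ b cn+, are the double crossovers. Comparing them with the parentals, only the cn allele has switched, so cn is the middle locus and the order is vg – cn – b.
vg–cn: (73 + 3)/800 = 0.0950; cn–b: (69 + 3)/800 = 0.0900.
Expected DCO frequency = 0.0950 × 0.0900 ≈ 0.00855; observed = 3/800 ≈ 0.00375.
Coefficient of coincidence = 0.00375/0.00855 ≈ 0.44.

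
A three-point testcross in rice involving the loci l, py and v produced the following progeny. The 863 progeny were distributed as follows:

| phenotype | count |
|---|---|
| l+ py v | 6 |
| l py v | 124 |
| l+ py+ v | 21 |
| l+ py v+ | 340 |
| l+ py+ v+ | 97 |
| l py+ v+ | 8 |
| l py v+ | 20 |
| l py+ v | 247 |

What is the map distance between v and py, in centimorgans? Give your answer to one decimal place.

The two most frequent reciprocal classes, l+ py v+ and l py+ v, are the parental types, so the F1 was l+ py v+ / l py+ v.
The two rarest classes, l+ py v and l py+ v+, are the double crossovers. Comparing them with the parentals, only the v allele has switched, so v is the middle locus and the order is py – v – l.
Crossovers in the py–v interval produce the single-crossover classes l+ py+ v+ and l py v (97 + 124 = 221) plus the double crossovers (14).
RF(py–v) = (221 + 14) / 863 = 235/863 = 0.2723 → 27.2 centimorgans.

27.2 centimorgans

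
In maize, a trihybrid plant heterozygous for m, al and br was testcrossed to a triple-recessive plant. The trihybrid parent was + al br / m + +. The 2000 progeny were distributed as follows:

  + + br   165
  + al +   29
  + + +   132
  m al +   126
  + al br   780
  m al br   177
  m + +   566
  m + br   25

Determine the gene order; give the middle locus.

br

The two rarest classes, + al + and m + br, are the double crossovers. Comparing them with the parentals, only the br allele has switched, so br is the middle locus and the order is m – br – al.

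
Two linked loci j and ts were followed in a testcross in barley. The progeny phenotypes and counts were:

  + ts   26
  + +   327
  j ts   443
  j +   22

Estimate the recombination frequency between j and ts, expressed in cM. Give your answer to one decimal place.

The two most frequent classes, + + (327) and j ts (443), are the parental types, so the F1 was + + / j ts.
The recombinant classes are + ts and j +: 26 + 22 = 48.
Recombination frequency = 48/818 = 0.0587 ≈ 5.9%, i.e. 5.9 cM.

5.9 cM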